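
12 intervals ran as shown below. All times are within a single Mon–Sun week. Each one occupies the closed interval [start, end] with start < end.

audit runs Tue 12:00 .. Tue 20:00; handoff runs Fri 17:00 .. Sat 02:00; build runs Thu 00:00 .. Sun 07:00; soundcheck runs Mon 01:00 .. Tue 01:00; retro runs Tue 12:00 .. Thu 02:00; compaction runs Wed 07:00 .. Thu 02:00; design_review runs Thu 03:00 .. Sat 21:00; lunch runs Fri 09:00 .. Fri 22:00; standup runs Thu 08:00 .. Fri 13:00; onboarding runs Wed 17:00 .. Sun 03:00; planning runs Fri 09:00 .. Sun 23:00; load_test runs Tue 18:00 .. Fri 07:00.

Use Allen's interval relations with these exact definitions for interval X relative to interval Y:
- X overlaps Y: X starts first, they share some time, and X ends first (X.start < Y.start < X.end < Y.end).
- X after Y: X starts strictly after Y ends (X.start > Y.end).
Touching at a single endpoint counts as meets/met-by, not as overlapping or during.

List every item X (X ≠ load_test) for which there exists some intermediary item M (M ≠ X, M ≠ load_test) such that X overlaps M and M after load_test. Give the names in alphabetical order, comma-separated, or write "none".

Target load_test = [Tue 18:00, Fri 07:00].
Intermediaries M with M after load_test: handoff, lunch, planning.
Via handoff — items with X overlaps handoff: lunch.
Via lunch — items with X overlaps lunch: standup.
Via planning — items with X overlaps planning: build, design_review, onboarding, standup.
Union: build, design_review, lunch, onboarding, standup.

build, design_review, lunch, onboarding, standup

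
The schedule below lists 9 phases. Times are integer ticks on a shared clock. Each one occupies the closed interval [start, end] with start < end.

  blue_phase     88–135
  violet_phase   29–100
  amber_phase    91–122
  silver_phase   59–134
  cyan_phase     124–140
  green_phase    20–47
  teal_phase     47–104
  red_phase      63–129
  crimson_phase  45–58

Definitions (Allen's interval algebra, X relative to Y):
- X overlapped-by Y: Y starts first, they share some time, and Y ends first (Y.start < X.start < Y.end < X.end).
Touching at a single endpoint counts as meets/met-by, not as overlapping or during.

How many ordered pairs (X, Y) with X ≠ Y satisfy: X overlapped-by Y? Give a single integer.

Checking all 72 ordered pairs for relation 'overlapped-by'; matching pairs in alphabetical order:
(amber_phase, teal_phase): amber_phase overlapped-by teal_phase ✓
(amber_phase, violet_phase): amber_phase overlapped-by violet_phase ✓
(blue_phase, red_phase): blue_phase overlapped-by red_phase ✓
(blue_phase, silver_phase): blue_phase overlapped-by silver_phase ✓
(blue_phase, teal_phase): blue_phase overlapped-by teal_phase ✓
(blue_phase, violet_phase): blue_phase overlapped-by violet_phase ✓
(crimson_phase, green_phase): crimson_phase overlapped-by green_phase ✓
(cyan_phase, blue_phase): cyan_phase overlapped-by blue_phase ✓
(cyan_phase, red_phase): cyan_phase overlapped-by red_phase ✓
(cyan_phase, silver_phase): cyan_phase overlapped-by silver_phase ✓
(red_phase, teal_phase): red_phase overlapped-by teal_phase ✓
(red_phase, violet_phase): red_phase overlapped-by violet_phase ✓
(silver_phase, teal_phase): silver_phase overlapped-by teal_phase ✓
(silver_phase, violet_phase): silver_phase overlapped-by violet_phase ✓
(teal_phase, crimson_phase): teal_phase overlapped-by crimson_phase ✓
(teal_phase, violet_phase): teal_phase overlapped-by violet_phase ✓
(violet_phase, green_phase): violet_phase overlapped-by green_phase ✓
Count: 17.

17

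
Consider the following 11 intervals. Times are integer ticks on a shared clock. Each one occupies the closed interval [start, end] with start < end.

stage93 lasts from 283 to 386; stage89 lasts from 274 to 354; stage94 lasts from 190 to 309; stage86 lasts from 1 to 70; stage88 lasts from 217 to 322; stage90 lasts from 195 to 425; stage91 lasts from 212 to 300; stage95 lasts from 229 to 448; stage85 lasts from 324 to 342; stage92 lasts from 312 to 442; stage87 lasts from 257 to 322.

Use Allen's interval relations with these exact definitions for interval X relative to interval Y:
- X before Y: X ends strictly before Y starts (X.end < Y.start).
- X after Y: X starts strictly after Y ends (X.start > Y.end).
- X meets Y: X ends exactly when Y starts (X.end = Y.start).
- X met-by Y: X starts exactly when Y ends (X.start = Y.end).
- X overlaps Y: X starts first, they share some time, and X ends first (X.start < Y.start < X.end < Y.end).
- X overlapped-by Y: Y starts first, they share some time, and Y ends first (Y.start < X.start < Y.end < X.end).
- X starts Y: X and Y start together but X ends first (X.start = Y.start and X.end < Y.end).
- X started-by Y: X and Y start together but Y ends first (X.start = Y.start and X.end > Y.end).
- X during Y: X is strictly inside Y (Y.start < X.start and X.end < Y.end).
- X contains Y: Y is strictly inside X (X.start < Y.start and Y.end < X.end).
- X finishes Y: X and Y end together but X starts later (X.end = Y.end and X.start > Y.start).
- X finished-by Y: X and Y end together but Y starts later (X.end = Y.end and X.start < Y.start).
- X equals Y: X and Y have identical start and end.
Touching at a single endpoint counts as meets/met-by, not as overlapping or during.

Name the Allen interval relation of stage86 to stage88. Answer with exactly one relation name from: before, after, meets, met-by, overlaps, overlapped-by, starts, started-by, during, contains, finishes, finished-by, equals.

before

stage86 = [1, 70]; stage88 = [217, 322].
Compare endpoints: stage86.start < stage88.start, stage86.start < stage88.end, stage86.end < stage88.start, stage86.end < stage88.end.
That pattern is 'before'.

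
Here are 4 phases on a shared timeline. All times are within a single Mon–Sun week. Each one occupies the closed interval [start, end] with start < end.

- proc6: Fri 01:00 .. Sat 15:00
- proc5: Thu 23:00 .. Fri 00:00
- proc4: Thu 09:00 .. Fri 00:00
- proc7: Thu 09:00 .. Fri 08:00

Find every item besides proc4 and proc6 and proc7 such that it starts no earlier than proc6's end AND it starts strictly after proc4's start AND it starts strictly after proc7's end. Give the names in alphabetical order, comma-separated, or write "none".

Conditions: its start is no earlier than proc6's end (X.start >= Sat 15:00) AND its start is strictly after proc4's start (X.start > Thu 09:00) AND its start is strictly after proc7's end (X.start > Fri 08:00).
proc5: start Thu 23:00 >= Sat 15:00? ✗; start Thu 23:00 > Thu 09:00? ✓; start Thu 23:00 > Fri 08:00? ✗ → no.
Result: none.

none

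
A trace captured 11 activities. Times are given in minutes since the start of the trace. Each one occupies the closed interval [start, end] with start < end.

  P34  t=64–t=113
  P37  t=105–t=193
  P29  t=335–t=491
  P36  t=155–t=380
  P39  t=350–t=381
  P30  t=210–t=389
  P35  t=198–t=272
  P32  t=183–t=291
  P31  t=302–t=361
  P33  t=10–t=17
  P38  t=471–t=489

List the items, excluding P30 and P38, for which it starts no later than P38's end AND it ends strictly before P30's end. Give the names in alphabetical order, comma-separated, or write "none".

P31, P32, P33, P34, P35, P36, P37, P39

Conditions: its start is no later than P38's end (X.start <= t=489) AND its end is strictly before P30's end (X.end < t=389).
P29: start t=335 <= t=489? ✓; end t=491 < t=389? ✗ → no.
P31: start t=302 <= t=489? ✓; end t=361 < t=389? ✓ → yes.
P32: start t=183 <= t=489? ✓; end t=291 < t=389? ✓ → yes.
P33: start t=10 <= t=489? ✓; end t=17 < t=389? ✓ → yes.
P34: start t=64 <= t=489? ✓; end t=113 < t=389? ✓ → yes.
P35: start t=198 <= t=489? ✓; end t=272 < t=389? ✓ → yes.
P36: start t=155 <= t=489? ✓; end t=380 < t=389? ✓ → yes.
P37: start t=105 <= t=489? ✓; end t=193 < t=389? ✓ → yes.
P39: start t=350 <= t=489? ✓; end t=381 < t=389? ✓ → yes.
Result: P31, P32, P33, P34, P35, P36, P37, P39.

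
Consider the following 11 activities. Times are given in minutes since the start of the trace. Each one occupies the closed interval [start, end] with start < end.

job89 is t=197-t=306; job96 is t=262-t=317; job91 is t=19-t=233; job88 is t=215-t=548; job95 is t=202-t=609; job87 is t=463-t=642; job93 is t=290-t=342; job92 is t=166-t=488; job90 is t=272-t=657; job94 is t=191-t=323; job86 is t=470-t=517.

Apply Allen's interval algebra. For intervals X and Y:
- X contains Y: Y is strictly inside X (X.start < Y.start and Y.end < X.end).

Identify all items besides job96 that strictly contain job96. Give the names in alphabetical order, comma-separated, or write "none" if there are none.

job88, job92, job94, job95

Target job96 = [t=262, t=317].
job86 [t=470, t=517] → after → no.
job87 [t=463, t=642] → after → no.
job88 [t=215, t=548] → contains → yes.
job89 [t=197, t=306] → overlaps → no.
job90 [t=272, t=657] → overlapped-by → no.
job91 [t=19, t=233] → before → no.
job92 [t=166, t=488] → contains → yes.
job93 [t=290, t=342] → overlapped-by → no.
job94 [t=191, t=323] → contains → yes.
job95 [t=202, t=609] → contains → yes.
Result: job88, job92, job94, job95.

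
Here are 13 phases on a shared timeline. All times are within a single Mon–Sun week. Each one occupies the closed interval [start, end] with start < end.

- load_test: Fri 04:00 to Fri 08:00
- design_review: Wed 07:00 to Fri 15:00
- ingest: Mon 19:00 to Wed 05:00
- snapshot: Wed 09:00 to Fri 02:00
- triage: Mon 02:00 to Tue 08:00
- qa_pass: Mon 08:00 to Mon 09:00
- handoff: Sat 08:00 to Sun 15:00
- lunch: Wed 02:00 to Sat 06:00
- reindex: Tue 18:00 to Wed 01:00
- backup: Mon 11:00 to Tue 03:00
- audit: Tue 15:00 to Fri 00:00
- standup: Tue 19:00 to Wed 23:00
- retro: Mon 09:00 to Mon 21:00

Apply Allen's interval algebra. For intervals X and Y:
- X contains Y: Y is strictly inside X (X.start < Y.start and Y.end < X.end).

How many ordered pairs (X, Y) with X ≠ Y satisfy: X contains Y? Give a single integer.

11

Checking all 156 ordered pairs for relation 'contains'; matching pairs in alphabetical order:
(audit, reindex): audit contains reindex ✓
(audit, standup): audit contains standup ✓
(design_review, load_test): design_review contains load_test ✓
(design_review, snapshot): design_review contains snapshot ✓
(ingest, reindex): ingest contains reindex ✓
(lunch, design_review): lunch contains design_review ✓
(lunch, load_test): lunch contains load_test ✓
(lunch, snapshot): lunch contains snapshot ✓
(triage, backup): triage contains backup ✓
(triage, qa_pass): triage contains qa_pass ✓
(triage, retro): triage contains retro ✓
Count: 11.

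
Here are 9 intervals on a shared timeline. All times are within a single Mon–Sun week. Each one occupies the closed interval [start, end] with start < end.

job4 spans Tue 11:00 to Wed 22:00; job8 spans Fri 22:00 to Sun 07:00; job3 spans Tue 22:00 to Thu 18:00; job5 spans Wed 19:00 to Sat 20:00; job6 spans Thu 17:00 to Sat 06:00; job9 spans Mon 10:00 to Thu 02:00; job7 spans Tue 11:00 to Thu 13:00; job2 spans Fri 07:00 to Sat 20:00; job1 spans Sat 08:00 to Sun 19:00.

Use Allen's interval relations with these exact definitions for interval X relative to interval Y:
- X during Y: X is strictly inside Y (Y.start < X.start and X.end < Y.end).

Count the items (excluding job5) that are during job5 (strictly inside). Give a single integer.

Target job5 = [Wed 19:00, Sat 20:00].
job1 [Sat 08:00, Sun 19:00] → overlapped-by → no.
job2 [Fri 07:00, Sat 20:00] → finishes → no.
job3 [Tue 22:00, Thu 18:00] → overlaps → no.
job4 [Tue 11:00, Wed 22:00] → overlaps → no.
job6 [Thu 17:00, Sat 06:00] → during → counts.
job7 [Tue 11:00, Thu 13:00] → overlaps → no.
job8 [Fri 22:00, Sun 07:00] → overlapped-by → no.
job9 [Mon 10:00, Thu 02:00] → overlaps → no.
Total: 1.

1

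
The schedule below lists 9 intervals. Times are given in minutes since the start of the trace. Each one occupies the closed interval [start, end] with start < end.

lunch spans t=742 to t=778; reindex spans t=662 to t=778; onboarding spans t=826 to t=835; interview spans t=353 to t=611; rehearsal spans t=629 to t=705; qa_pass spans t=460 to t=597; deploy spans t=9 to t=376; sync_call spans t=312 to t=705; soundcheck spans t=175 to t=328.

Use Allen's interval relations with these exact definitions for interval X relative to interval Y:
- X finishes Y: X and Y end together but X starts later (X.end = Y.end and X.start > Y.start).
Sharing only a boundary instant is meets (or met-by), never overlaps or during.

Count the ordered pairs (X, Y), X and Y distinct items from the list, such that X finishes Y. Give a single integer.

2

Checking all 72 ordered pairs for relation 'finishes'; matching pairs in alphabetical order:
(lunch, reindex): lunch finishes reindex ✓
(rehearsal, sync_call): rehearsal finishes sync_call ✓
Count: 2.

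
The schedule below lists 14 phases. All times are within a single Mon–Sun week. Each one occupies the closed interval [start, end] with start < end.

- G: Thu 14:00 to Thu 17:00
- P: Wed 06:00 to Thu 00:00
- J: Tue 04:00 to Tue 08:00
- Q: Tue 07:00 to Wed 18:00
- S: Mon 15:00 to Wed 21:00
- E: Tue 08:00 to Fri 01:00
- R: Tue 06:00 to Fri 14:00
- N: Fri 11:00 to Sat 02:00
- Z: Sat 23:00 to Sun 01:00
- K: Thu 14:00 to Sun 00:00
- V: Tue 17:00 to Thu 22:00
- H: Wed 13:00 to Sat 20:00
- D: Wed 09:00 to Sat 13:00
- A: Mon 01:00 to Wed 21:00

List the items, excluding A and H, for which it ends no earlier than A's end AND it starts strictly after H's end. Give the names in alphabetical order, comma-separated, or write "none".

Z

Conditions: its end is no earlier than A's end (X.end >= Wed 21:00) AND its start is strictly after H's end (X.start > Sat 20:00).
D: end Sat 13:00 >= Wed 21:00? ✓; start Wed 09:00 > Sat 20:00? ✗ → no.
E: end Fri 01:00 >= Wed 21:00? ✓; start Tue 08:00 > Sat 20:00? ✗ → no.
G: end Thu 17:00 >= Wed 21:00? ✓; start Thu 14:00 > Sat 20:00? ✗ → no.
J: end Tue 08:00 >= Wed 21:00? ✗; start Tue 04:00 > Sat 20:00? ✗ → no.
K: end Sun 00:00 >= Wed 21:00? ✓; start Thu 14:00 > Sat 20:00? ✗ → no.
N: end Sat 02:00 >= Wed 21:00? ✓; start Fri 11:00 > Sat 20:00? ✗ → no.
P: end Thu 00:00 >= Wed 21:00? ✓; start Wed 06:00 > Sat 20:00? ✗ → no.
Q: end Wed 18:00 >= Wed 21:00? ✗; start Tue 07:00 > Sat 20:00? ✗ → no.
R: end Fri 14:00 >= Wed 21:00? ✓; start Tue 06:00 > Sat 20:00? ✗ → no.
S: end Wed 21:00 >= Wed 21:00? ✓; start Mon 15:00 > Sat 20:00? ✗ → no.
V: end Thu 22:00 >= Wed 21:00? ✓; start Tue 17:00 > Sat 20:00? ✗ → no.
Z: end Sun 01:00 >= Wed 21:00? ✓; start Sat 23:00 > Sat 20:00? ✓ → yes.
Result: Z.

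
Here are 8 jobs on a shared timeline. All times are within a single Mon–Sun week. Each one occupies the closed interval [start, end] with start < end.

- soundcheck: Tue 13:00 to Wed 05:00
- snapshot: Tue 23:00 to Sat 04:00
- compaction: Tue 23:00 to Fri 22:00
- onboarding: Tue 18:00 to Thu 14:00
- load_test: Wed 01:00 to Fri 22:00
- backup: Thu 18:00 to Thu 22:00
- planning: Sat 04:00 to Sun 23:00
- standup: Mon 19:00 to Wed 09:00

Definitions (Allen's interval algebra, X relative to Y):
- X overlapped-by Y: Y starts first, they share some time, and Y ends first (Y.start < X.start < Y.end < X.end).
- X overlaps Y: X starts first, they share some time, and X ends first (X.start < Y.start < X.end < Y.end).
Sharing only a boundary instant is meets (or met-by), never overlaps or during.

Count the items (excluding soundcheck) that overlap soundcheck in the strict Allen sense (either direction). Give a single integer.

4

Target soundcheck = [Tue 13:00, Wed 05:00].
backup [Thu 18:00, Thu 22:00] → after → no.
compaction [Tue 23:00, Fri 22:00] → overlapped-by → counts.
load_test [Wed 01:00, Fri 22:00] → overlapped-by → counts.
onboarding [Tue 18:00, Thu 14:00] → overlapped-by → counts.
planning [Sat 04:00, Sun 23:00] → after → no.
snapshot [Tue 23:00, Sat 04:00] → overlapped-by → counts.
standup [Mon 19:00, Wed 09:00] → contains → no.
Total: 4.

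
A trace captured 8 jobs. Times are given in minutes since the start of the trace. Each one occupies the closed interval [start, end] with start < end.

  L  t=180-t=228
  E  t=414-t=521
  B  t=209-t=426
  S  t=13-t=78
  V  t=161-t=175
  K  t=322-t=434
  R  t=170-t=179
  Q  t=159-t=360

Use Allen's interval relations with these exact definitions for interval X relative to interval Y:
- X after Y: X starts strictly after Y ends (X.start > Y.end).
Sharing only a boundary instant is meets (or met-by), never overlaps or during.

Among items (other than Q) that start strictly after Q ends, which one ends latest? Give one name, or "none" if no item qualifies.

Target Q = [t=159, t=360].
B [t=209, t=426] → overlapped-by → excluded.
E [t=414, t=521] → after → candidate.
K [t=322, t=434] → overlapped-by → excluded.
L [t=180, t=228] → during → excluded.
R [t=170, t=179] → during → excluded.
S [t=13, t=78] → before → excluded.
V [t=161, t=175] → during → excluded.
Among candidates, latest end is t=521 → E.

E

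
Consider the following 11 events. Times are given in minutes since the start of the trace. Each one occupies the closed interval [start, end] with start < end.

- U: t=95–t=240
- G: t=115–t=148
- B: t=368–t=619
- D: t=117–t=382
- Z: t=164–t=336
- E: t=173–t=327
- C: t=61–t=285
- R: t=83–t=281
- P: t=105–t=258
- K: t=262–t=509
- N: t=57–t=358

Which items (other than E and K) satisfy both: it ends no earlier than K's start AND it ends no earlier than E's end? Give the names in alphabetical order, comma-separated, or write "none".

B, D, N, Z

Conditions: its end is no earlier than K's start (X.end >= t=262) AND its end is no earlier than E's end (X.end >= t=327).
B: end t=619 >= t=262? ✓; end t=619 >= t=327? ✓ → yes.
C: end t=285 >= t=262? ✓; end t=285 >= t=327? ✗ → no.
D: end t=382 >= t=262? ✓; end t=382 >= t=327? ✓ → yes.
G: end t=148 >= t=262? ✗; end t=148 >= t=327? ✗ → no.
N: end t=358 >= t=262? ✓; end t=358 >= t=327? ✓ → yes.
P: end t=258 >= t=262? ✗; end t=258 >= t=327? ✗ → no.
R: end t=281 >= t=262? ✓; end t=281 >= t=327? ✗ → no.
U: end t=240 >= t=262? ✗; end t=240 >= t=327? ✗ → no.
Z: end t=336 >= t=262? ✓; end t=336 >= t=327? ✓ → yes.
Result: B, D, N, Z.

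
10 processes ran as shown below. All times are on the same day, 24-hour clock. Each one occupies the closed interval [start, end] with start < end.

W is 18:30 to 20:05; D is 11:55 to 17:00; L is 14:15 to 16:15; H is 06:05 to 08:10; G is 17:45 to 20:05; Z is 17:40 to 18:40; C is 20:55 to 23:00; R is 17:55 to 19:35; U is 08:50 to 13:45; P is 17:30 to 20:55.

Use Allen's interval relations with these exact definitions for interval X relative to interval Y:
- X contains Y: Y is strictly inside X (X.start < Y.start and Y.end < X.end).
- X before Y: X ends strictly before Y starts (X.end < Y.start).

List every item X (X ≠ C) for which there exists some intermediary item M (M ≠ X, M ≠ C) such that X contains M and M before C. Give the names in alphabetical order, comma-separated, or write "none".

Target C = [20:55, 23:00].
Intermediaries M with M before C: D, G, H, L, R, U, W, Z.
Via D — items with X contains D: none.
Via G — items with X contains G: P.
Via H — items with X contains H: none.
Via L — items with X contains L: D.
Via R — items with X contains R: G, P.
Via U — items with X contains U: none.
Via W — items with X contains W: P.
Via Z — items with X contains Z: P.
Union: D, G, P.

D, G, P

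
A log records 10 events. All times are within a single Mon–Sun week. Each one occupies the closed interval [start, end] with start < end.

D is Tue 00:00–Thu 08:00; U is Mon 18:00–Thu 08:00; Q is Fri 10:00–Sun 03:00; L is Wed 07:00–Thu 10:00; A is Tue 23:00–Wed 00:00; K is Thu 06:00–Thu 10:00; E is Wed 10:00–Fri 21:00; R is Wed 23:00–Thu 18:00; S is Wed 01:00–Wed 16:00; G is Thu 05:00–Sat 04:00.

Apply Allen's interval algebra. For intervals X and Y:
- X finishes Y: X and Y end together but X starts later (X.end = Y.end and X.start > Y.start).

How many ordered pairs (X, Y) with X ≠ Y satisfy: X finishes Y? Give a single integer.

Checking all 90 ordered pairs for relation 'finishes'; matching pairs in alphabetical order:
(D, U): D finishes U ✓
(K, L): K finishes L ✓
Count: 2.

2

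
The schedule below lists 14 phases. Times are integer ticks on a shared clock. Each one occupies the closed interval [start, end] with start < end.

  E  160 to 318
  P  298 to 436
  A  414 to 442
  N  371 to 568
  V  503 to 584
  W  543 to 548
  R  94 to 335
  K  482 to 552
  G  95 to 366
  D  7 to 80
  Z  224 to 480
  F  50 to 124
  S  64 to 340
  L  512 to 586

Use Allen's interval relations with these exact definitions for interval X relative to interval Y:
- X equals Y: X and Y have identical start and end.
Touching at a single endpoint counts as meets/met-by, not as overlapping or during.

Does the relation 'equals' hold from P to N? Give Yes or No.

P = [298, 436], N = [371, 568].
Actual relation of P to N: overlaps.
Asked whether 'equals' holds → No.

No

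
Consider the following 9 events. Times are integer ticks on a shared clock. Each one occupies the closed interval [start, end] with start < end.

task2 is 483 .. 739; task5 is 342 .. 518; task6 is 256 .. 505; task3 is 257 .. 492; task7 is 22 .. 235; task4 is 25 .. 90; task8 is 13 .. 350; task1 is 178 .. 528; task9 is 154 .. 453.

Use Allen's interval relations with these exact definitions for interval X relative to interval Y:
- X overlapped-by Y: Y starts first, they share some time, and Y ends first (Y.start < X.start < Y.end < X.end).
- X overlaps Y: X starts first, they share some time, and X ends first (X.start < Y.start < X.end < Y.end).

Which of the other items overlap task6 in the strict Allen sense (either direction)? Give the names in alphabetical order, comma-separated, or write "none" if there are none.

Target task6 = [256, 505].
task1 [178, 528] → contains → no.
task2 [483, 739] → overlapped-by → yes.
task3 [257, 492] → during → no.
task4 [25, 90] → before → no.
task5 [342, 518] → overlapped-by → yes.
task7 [22, 235] → before → no.
task8 [13, 350] → overlaps → yes.
task9 [154, 453] → overlaps → yes.
Result: task2, task5, task8, task9.

task2, task5, task8, task9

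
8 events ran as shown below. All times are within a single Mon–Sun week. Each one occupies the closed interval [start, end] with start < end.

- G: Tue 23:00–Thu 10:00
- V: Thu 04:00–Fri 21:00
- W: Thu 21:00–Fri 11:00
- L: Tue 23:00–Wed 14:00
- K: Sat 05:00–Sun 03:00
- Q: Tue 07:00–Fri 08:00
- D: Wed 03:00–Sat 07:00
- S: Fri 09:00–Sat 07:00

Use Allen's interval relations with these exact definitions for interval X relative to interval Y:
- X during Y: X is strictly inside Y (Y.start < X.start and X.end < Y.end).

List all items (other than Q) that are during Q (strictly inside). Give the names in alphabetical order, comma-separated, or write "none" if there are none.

Target Q = [Tue 07:00, Fri 08:00].
D [Wed 03:00, Sat 07:00] → overlapped-by → no.
G [Tue 23:00, Thu 10:00] → during → yes.
K [Sat 05:00, Sun 03:00] → after → no.
L [Tue 23:00, Wed 14:00] → during → yes.
S [Fri 09:00, Sat 07:00] → after → no.
V [Thu 04:00, Fri 21:00] → overlapped-by → no.
W [Thu 21:00, Fri 11:00] → overlapped-by → no.
Result: G, L.

G, L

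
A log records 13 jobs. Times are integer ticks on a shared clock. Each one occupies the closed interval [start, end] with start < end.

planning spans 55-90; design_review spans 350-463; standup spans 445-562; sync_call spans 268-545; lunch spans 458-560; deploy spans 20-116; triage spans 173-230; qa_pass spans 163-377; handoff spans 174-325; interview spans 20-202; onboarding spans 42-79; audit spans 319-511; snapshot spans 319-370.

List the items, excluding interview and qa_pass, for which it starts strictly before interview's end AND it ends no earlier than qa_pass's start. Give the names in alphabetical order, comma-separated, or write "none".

Conditions: its start is strictly before interview's end (X.start < 202) AND its end is no earlier than qa_pass's start (X.end >= 163).
audit: start 319 < 202? ✗; end 511 >= 163? ✓ → no.
deploy: start 20 < 202? ✓; end 116 >= 163? ✗ → no.
design_review: start 350 < 202? ✗; end 463 >= 163? ✓ → no.
handoff: start 174 < 202? ✓; end 325 >= 163? ✓ → yes.
lunch: start 458 < 202? ✗; end 560 >= 163? ✓ → no.
onboarding: start 42 < 202? ✓; end 79 >= 163? ✗ → no.
planning: start 55 < 202? ✓; end 90 >= 163? ✗ → no.
snapshot: start 319 < 202? ✗; end 370 >= 163? ✓ → no.
standup: start 445 < 202? ✗; end 562 >= 163? ✓ → no.
sync_call: start 268 < 202? ✗; end 545 >= 163? ✓ → no.
triage: start 173 < 202? ✓; end 230 >= 163? ✓ → yes.
Result: handoff, triage.

handoff, triage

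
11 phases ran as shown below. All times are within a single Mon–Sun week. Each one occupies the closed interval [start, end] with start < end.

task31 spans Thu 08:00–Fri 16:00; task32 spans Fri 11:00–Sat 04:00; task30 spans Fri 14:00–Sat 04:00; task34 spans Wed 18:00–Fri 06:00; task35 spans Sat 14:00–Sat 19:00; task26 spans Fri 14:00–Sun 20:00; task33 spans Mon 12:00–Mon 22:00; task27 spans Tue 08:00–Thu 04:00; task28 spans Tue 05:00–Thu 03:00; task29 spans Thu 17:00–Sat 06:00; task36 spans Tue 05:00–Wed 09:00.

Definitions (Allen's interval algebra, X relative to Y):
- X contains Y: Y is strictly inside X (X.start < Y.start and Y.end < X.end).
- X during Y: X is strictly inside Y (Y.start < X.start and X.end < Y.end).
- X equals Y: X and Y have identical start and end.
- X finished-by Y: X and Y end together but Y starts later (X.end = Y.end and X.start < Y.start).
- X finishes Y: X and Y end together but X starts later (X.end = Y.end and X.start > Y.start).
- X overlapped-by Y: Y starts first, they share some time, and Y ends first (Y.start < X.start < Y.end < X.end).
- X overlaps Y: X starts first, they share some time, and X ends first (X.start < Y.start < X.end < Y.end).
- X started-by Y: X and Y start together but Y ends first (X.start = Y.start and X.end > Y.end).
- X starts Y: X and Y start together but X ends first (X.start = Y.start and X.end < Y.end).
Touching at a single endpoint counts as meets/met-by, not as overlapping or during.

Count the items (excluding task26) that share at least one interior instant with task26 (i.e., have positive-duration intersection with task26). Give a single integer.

5

Target task26 = [Fri 14:00, Sun 20:00].
task27 [Tue 08:00, Thu 04:00] → before → no.
task28 [Tue 05:00, Thu 03:00] → before → no.
task29 [Thu 17:00, Sat 06:00] → overlaps → counts.
task30 [Fri 14:00, Sat 04:00] → starts → counts.
task31 [Thu 08:00, Fri 16:00] → overlaps → counts.
task32 [Fri 11:00, Sat 04:00] → overlaps → counts.
task33 [Mon 12:00, Mon 22:00] → before → no.
task34 [Wed 18:00, Fri 06:00] → before → no.
task35 [Sat 14:00, Sat 19:00] → during → counts.
task36 [Tue 05:00, Wed 09:00] → before → no.
Total: 5.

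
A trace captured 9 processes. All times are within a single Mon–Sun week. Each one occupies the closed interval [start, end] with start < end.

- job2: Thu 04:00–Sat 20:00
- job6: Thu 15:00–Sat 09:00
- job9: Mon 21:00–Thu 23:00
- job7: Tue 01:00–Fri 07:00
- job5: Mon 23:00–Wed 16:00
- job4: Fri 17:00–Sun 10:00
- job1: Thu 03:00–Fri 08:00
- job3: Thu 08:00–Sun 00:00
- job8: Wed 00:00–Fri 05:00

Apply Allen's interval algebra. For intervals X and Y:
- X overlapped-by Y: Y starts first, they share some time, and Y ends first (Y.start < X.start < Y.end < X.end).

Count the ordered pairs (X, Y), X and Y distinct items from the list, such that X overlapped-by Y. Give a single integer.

Checking all 72 ordered pairs for relation 'overlapped-by'; matching pairs in alphabetical order:
(job1, job7): job1 overlapped-by job7 ✓
(job1, job8): job1 overlapped-by job8 ✓
(job1, job9): job1 overlapped-by job9 ✓
(job2, job1): job2 overlapped-by job1 ✓
(job2, job7): job2 overlapped-by job7 ✓
(job2, job8): job2 overlapped-by job8 ✓
(job2, job9): job2 overlapped-by job9 ✓
(job3, job1): job3 overlapped-by job1 ✓
(job3, job2): job3 overlapped-by job2 ✓
(job3, job7): job3 overlapped-by job7 ✓
(job3, job8): job3 overlapped-by job8 ✓
(job3, job9): job3 overlapped-by job9 ✓
(job4, job2): job4 overlapped-by job2 ✓
(job4, job3): job4 overlapped-by job3 ✓
(job4, job6): job4 overlapped-by job6 ✓
(job6, job1): job6 overlapped-by job1 ✓
(job6, job7): job6 overlapped-by job7 ✓
(job6, job8): job6 overlapped-by job8 ✓
(job6, job9): job6 overlapped-by job9 ✓
(job7, job5): job7 overlapped-by job5 ✓
(job7, job9): job7 overlapped-by job9 ✓
(job8, job5): job8 overlapped-by job5 ✓
(job8, job9): job8 overlapped-by job9 ✓
Count: 23.

23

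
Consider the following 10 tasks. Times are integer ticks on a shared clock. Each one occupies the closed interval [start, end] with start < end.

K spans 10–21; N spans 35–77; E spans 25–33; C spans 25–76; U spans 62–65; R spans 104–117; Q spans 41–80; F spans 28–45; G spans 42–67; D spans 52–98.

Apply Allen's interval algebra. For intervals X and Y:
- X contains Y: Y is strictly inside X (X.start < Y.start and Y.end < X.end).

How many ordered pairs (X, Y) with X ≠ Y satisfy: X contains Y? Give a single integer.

9

Checking all 90 ordered pairs for relation 'contains'; matching pairs in alphabetical order:
(C, F): C contains F ✓
(C, G): C contains G ✓
(C, U): C contains U ✓
(D, U): D contains U ✓
(G, U): G contains U ✓
(N, G): N contains G ✓
(N, U): N contains U ✓
(Q, G): Q contains G ✓
(Q, U): Q contains U ✓
Count: 9.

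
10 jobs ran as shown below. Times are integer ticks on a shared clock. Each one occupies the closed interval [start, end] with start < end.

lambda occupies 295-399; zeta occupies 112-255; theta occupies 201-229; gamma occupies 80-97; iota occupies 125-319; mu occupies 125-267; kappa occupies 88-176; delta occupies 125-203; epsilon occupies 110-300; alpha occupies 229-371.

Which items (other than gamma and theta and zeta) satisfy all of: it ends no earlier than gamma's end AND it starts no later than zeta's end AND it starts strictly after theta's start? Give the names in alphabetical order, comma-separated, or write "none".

alpha

Conditions: its end is no earlier than gamma's end (X.end >= 97) AND its start is no later than zeta's end (X.start <= 255) AND its start is strictly after theta's start (X.start > 201).
alpha: end 371 >= 97? ✓; start 229 <= 255? ✓; start 229 > 201? ✓ → yes.
delta: end 203 >= 97? ✓; start 125 <= 255? ✓; start 125 > 201? ✗ → no.
epsilon: end 300 >= 97? ✓; start 110 <= 255? ✓; start 110 > 201? ✗ → no.
iota: end 319 >= 97? ✓; start 125 <= 255? ✓; start 125 > 201? ✗ → no.
kappa: end 176 >= 97? ✓; start 88 <= 255? ✓; start 88 > 201? ✗ → no.
lambda: end 399 >= 97? ✓; start 295 <= 255? ✗; start 295 > 201? ✓ → no.
mu: end 267 >= 97? ✓; start 125 <= 255? ✓; start 125 > 201? ✗ → no.
Result: alpha.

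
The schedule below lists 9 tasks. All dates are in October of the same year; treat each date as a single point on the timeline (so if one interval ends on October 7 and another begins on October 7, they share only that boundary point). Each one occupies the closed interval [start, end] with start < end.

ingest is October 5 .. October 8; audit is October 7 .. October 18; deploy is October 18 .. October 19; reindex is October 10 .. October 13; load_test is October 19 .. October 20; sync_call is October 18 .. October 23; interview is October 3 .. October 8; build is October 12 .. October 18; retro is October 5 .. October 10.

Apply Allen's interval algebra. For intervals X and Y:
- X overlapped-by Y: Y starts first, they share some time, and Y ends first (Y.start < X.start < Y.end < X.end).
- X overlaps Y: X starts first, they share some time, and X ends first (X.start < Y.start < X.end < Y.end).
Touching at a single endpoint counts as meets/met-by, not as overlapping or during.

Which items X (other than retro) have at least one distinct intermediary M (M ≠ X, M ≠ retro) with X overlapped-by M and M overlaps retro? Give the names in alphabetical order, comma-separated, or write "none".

audit

Target retro = [October 5, October 10].
Intermediaries M with M overlaps retro: interview.
Via interview — items with X overlapped-by interview: audit.
Union: audit.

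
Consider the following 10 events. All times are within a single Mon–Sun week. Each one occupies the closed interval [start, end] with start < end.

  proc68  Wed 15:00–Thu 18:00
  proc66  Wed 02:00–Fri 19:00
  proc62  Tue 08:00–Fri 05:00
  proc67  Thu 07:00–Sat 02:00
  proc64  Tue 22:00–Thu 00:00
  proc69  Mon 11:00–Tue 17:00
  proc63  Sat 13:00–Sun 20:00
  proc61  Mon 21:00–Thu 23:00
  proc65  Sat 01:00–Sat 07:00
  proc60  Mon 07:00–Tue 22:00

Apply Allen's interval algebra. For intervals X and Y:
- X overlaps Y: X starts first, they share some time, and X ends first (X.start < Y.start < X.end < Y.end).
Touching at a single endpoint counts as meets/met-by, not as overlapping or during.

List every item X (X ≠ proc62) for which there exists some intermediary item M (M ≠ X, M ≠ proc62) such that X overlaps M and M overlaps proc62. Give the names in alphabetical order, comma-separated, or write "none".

proc60, proc69

Target proc62 = [Tue 08:00, Fri 05:00].
Intermediaries M with M overlaps proc62: proc60, proc61, proc69.
Via proc60 — items with X overlaps proc60: none.
Via proc61 — items with X overlaps proc61: proc60, proc69.
Via proc69 — items with X overlaps proc69: none.
Union: proc60, proc69.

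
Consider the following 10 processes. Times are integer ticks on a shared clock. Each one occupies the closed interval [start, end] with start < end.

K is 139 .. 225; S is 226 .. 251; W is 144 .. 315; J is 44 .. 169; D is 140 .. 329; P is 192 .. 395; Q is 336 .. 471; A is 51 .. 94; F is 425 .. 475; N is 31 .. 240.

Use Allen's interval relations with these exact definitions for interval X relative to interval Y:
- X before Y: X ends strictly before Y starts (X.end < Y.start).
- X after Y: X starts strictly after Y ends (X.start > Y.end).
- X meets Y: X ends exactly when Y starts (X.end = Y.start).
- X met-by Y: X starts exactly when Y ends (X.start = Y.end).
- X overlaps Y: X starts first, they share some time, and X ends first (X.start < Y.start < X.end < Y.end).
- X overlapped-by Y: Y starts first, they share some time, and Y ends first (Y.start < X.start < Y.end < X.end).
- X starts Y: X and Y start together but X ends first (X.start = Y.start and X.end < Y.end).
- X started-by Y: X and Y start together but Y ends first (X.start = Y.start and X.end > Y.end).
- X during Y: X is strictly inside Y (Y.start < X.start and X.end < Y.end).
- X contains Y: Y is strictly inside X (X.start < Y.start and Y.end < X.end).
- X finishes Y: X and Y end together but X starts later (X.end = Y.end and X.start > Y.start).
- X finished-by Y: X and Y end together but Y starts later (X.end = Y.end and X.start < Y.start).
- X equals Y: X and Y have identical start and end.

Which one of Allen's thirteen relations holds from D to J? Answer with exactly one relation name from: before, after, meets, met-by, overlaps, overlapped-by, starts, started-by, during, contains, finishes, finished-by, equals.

D = [140, 329]; J = [44, 169].
Compare endpoints: D.start > J.start, D.start < J.end, D.end > J.start, D.end > J.end.
That pattern is 'overlapped-by'.

overlapped-by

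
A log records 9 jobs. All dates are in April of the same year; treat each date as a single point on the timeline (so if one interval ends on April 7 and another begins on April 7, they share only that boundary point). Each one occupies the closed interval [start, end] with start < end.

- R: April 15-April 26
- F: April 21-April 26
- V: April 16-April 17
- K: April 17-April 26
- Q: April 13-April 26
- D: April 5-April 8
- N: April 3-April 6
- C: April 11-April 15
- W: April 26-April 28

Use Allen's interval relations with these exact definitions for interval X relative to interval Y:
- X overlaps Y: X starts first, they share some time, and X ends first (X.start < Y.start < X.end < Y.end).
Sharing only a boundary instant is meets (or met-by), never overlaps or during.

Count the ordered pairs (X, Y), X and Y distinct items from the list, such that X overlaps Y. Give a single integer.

2

Checking all 72 ordered pairs for relation 'overlaps'; matching pairs in alphabetical order:
(C, Q): C overlaps Q ✓
(N, D): N overlaps D ✓
Count: 2.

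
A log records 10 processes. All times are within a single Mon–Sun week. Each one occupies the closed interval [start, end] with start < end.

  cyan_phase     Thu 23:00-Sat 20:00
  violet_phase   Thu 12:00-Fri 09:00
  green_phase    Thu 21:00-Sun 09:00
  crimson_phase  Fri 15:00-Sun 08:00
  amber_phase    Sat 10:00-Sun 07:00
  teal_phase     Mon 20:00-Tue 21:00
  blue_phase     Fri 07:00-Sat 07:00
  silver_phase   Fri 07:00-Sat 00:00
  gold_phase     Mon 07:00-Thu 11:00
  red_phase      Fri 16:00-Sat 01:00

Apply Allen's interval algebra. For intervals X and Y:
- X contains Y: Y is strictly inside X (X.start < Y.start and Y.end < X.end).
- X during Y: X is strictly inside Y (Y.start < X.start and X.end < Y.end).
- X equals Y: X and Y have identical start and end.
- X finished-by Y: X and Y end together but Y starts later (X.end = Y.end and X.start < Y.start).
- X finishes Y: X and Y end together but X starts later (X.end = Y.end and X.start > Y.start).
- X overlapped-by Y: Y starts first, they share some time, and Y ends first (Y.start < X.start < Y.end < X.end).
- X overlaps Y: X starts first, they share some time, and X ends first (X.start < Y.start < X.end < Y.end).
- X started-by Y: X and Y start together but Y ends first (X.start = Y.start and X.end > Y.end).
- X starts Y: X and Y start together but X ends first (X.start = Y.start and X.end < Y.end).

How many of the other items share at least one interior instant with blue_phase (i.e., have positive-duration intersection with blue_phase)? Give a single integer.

6

Target blue_phase = [Fri 07:00, Sat 07:00].
amber_phase [Sat 10:00, Sun 07:00] → after → no.
crimson_phase [Fri 15:00, Sun 08:00] → overlapped-by → counts.
cyan_phase [Thu 23:00, Sat 20:00] → contains → counts.
gold_phase [Mon 07:00, Thu 11:00] → before → no.
green_phase [Thu 21:00, Sun 09:00] → contains → counts.
red_phase [Fri 16:00, Sat 01:00] → during → counts.
silver_phase [Fri 07:00, Sat 00:00] → starts → counts.
teal_phase [Mon 20:00, Tue 21:00] → before → no.
violet_phase [Thu 12:00, Fri 09:00] → overlaps → counts.
Total: 6.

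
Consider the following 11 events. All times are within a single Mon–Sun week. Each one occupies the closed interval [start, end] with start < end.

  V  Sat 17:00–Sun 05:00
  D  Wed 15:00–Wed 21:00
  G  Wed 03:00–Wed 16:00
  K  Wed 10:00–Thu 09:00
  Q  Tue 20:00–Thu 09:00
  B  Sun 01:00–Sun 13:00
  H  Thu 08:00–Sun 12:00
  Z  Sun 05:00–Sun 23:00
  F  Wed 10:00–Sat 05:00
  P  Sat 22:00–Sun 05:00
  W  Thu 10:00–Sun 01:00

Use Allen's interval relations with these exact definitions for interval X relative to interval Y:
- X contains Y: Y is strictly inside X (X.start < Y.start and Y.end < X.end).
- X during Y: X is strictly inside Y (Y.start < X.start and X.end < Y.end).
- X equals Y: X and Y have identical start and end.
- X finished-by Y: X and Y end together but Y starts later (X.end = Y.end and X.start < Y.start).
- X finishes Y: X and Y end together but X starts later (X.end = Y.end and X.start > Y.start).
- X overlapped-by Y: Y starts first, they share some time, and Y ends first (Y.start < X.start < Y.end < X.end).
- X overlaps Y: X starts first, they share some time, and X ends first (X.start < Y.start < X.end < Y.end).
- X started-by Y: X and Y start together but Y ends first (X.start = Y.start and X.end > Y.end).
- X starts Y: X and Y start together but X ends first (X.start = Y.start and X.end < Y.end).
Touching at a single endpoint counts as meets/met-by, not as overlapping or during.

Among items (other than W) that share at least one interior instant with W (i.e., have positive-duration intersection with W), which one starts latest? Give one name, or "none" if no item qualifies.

Target W = [Thu 10:00, Sun 01:00].
B [Sun 01:00, Sun 13:00] → met-by → excluded.
D [Wed 15:00, Wed 21:00] → before → excluded.
F [Wed 10:00, Sat 05:00] → overlaps → candidate.
G [Wed 03:00, Wed 16:00] → before → excluded.
H [Thu 08:00, Sun 12:00] → contains → candidate.
K [Wed 10:00, Thu 09:00] → before → excluded.
P [Sat 22:00, Sun 05:00] → overlapped-by → candidate.
Q [Tue 20:00, Thu 09:00] → before → excluded.
V [Sat 17:00, Sun 05:00] → overlapped-by → candidate.
Z [Sun 05:00, Sun 23:00] → after → excluded.
Among candidates, latest start is Sat 22:00 → P.

P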